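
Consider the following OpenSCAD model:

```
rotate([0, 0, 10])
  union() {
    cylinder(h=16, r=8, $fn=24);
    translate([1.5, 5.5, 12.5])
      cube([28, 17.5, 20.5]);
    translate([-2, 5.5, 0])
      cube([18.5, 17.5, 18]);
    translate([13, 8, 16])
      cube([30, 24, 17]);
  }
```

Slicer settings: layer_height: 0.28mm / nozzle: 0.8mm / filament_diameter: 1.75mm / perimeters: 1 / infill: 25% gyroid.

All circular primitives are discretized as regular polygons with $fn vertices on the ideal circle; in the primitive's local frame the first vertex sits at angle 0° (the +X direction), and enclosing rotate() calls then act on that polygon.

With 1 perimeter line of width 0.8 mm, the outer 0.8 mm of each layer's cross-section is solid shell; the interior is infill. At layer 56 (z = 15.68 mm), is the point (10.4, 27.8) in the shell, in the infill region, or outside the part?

outside

At z = 15.68 mm: the r=8 cylinder gives a regular 24-gon of circumradius 8 (constant along its height); the cube at (1.5, 5.5) is present — its section is the full 28×17.5 rectangle; the 18.5×17.5 cube at (-2, 5.5) contributes its full rectangle; the cube at (13, 8) is absent (z outside [16, 33]); Merging all regions: the regions partially overlap (shared area 276.98 mm²), so overlapping operands fuse into one piece — 1 connected region; (rotated 10° about Z; rotation is an isometry so areas/perimeters/island counts are preserved). Overall, the cross-section is a single solid region. Undo the 10° rotation: the query point maps to (15.069, 25.572) in the un-rotated model frame. The nearest boundary edge runs (1.50, 23.00)→(16.50, 23.00); distance from the point to it = 2.57 mm. The point is not inside any of the regions above, so it lies outside the cross-section (2.57 mm from the nearest boundary).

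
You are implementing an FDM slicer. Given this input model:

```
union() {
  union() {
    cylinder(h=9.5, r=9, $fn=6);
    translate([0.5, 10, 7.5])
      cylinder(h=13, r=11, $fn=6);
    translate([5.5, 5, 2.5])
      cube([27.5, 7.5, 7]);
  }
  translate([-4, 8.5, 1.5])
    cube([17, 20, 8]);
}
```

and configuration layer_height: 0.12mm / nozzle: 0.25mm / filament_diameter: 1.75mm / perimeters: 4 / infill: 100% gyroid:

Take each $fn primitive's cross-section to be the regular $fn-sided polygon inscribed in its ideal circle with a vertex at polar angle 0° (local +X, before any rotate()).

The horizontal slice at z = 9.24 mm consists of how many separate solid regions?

At z = 9.24 mm: the r=9 cylinder contributes a regular 6-gon of circumradius 9; the cylinder at (0.5, 10): section is a regular 6-gon, circumradius r=11; the 27.5×7.5 cube at (5.5, 5) contributes its full rectangle; Combining (union): the regions partially overlap (shared area 123.57 mm²), so overlapping operands fuse into one piece — 1 connected region; the cube at (-4, 8.5) is present — its section is the full 17×20 rectangle; Combining (union): the regions partially overlap (shared area 152.51 mm²), so overlapping operands fuse into one piece — 1 connected region. The result has 1 disconnected region.

1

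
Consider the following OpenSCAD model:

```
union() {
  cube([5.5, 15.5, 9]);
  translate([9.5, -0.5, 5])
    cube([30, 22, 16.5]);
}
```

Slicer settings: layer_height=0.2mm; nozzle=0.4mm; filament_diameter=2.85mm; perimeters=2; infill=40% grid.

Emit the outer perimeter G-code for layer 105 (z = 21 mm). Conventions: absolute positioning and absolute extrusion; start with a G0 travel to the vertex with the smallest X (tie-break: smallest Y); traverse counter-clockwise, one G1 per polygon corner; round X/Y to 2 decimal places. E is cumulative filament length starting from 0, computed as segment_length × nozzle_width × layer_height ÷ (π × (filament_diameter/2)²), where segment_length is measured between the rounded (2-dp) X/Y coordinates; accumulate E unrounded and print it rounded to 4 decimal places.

G0 X9.50 Y-0.50 Z21.00
G1 X39.50 Y-0.50 E0.3762
G1 X39.50 Y21.50 E0.6521
G1 X9.50 Y21.50 E1.0283
G1 X9.50 Y-0.50 E1.3042

At z = 21 mm: the cube is absent (z outside [0, 9]); the cube at (9.5, -0.5) is present — its section is the full 30×22 rectangle; Combining (union): only the 30×22 cube at (9.5, -0.5) is present, so the union is just that shape — 1 connected region. The outline is a single polygon with 4 vertices. Extrusion per mm of travel: 0.4 × 0.2 / (π × 1.425²) = 0.012540. Accumulating E over each segment gives final E = 1.3042.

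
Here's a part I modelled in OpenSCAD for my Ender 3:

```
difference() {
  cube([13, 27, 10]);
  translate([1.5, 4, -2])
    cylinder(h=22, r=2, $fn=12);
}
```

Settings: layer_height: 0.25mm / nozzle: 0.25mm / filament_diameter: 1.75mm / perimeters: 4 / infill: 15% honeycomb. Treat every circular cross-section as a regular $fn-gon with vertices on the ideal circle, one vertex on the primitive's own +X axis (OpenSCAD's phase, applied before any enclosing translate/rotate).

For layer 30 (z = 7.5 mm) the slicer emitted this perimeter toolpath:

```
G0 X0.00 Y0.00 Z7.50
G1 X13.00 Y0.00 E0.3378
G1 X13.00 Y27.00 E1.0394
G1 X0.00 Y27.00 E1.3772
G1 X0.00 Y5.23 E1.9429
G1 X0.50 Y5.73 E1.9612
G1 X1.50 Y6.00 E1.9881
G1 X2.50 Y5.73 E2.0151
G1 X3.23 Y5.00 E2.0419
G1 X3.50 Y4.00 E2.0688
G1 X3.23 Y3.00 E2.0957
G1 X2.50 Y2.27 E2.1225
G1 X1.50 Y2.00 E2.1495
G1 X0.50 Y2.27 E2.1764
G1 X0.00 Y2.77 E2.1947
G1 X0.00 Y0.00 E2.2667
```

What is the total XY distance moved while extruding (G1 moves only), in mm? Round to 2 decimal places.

87.23 mm

Sum the Euclidean lengths of each G1 segment: total = 87.23 mm.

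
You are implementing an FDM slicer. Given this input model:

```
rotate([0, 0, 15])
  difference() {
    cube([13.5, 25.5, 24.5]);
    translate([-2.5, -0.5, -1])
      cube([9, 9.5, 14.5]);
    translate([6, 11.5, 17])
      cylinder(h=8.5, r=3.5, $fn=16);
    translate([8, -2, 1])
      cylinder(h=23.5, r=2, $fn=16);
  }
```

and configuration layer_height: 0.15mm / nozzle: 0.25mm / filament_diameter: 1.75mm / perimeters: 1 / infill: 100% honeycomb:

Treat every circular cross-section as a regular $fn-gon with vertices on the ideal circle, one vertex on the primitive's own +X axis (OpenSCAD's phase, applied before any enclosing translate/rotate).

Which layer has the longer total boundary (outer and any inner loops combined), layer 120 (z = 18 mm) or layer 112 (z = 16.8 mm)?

Layer 120 (z = 18): the cube (footprint 13.5×25.5) is included at this height (perimeter 78.00 mm); the cube at (-2.5, -0.5) does not reach this height (z outside [-1, 13.5]); the r=3.5 cylinder at (6, 11.5) contributes a regular 16-gon of circumradius 3.5 (perimeter = 2·16·3.500·sin(180°/16) = 21.85 mm); the cylinder at (8, -2): section is a regular 16-gon, circumradius r=2 (perimeter = 2·16·2.000·sin(180°/16) = 12.49 mm); Taking the first minus the rest: starting from the 13.5×25.5 cube, the r=3.5 cylinder at (6, 11.5) lies wholly inside it (removes its full 37.50 mm² and its 21.85 mm outline becomes a hole wall); the r=2 cylinder at (8, -2) misses the remaining region (no effect) — boundary (outer + 1 inner loop) = 99.85 mm; (rotated 15° about Z; rotation is an isometry so areas/perimeters/island counts are preserved). So its perimeter = 99.85 mm. Layer 112 (z = 16.8): the 13.5×25.5 cube contributes its full rectangle (perimeter 78.00 mm); the cube at (-2.5, -0.5) does not reach this height (z outside [-1, 13.5]); the cylinder at (6, 11.5) is absent (z outside [17, 25.5]); the r=2 cylinder at (8, -2) gives a regular 16-gon of circumradius 2 (constant along its height) (perimeter = 2·16·2.000·sin(180°/16) = 12.49 mm); Taking the first minus the rest: starting from the 13.5×25.5 cube, the r=2 cylinder at (8, -2) misses the remaining region (no effect) — boundary = 78.00 mm; (whole slice rotated 15° about Z — lengths, areas and connectivity unchanged). So its perimeter = 78.00 mm. Layer 120 is larger (99.85 vs 78.00 mm).

layer 120 (z = 18 mm)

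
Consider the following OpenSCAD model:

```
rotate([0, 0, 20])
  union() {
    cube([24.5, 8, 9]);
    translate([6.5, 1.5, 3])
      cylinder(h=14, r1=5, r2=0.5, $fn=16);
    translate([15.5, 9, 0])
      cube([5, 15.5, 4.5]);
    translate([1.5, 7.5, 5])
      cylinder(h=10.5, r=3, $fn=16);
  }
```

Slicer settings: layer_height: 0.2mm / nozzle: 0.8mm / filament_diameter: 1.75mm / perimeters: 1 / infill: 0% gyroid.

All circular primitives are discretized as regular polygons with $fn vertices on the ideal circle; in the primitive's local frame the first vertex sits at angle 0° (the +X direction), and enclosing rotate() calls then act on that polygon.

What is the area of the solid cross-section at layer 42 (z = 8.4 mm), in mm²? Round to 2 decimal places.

At z = 8.4 mm: the cube is present — its section is the full 24.5×8 rectangle (area 196.00 mm²); the cone at (6.5, 1.5) contributes a regular 16-gon of circumradius 3.264 (interpolated between r1=5 and r2=0.5 at t=0.386) (area = (16/2)·3.264²·sin(360°/16) = 32.62 mm²); the cube at (15.5, 9) is not intersected at this z (z outside [0, 4.5]); the cylinder at (1.5, 7.5): section is a regular 16-gon, circumradius r=3 (area = (16/2)·3.000²·sin(360°/16) = 27.55 mm²); Combining (union): the regions partially overlap — summed areas 256.17 mm² minus the doubly-counted overlap 38.99 mm² gives 217.19 mm² — area = 217.19 mm²; (whole slice rotated 20° about Z — lengths, areas and connectivity unchanged). Overall, the cross-section is a single solid region. Net area = 217.19 mm².

217.19 mm²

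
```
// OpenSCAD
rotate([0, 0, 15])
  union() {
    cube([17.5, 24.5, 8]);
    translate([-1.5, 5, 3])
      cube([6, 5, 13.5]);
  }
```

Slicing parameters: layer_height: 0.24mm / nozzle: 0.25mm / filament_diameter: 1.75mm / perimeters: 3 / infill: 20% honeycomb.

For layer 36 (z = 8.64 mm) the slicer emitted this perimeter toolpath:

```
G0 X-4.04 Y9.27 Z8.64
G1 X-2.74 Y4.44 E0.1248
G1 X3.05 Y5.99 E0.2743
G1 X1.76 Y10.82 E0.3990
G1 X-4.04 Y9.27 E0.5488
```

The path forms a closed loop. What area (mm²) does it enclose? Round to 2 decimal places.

30.00 mm²

Apply the shoelace formula to the sequence of (X, Y) vertices; enclosed area = 30.00 mm².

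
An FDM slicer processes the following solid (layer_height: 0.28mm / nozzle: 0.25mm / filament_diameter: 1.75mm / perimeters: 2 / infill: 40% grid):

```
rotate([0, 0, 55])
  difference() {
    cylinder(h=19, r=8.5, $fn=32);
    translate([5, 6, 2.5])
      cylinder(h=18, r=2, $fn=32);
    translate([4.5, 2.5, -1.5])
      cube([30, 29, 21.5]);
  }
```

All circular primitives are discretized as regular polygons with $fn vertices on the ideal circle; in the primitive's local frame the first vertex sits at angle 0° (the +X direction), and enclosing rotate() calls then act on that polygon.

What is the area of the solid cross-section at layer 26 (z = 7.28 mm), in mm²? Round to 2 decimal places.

At z = 7.28 mm: the cylinder: section is a regular 32-gon, circumradius r=8.5 (area = (32/2)·8.500²·sin(360°/32) = 225.52 mm²); the cylinder at (5, 6): section is a regular 32-gon, circumradius r=2 (area = (32/2)·2.000²·sin(360°/32) = 12.49 mm²); the 30×29 cube at (4.5, 2.5) contributes its full rectangle (area 870.00 mm²); Taking the first minus the rest: starting from the r=8.5 cylinder (225.52 mm²), the r=2 cylinder at (5, 6) partially overlaps it — only the 8.55 mm² overlap (of its 12.49 mm²) is removed, clipping the outline; the 30×29 cube at (4.5, 2.5) partially overlaps it — only the 5.94 mm² overlap (of its 870.00 mm²) is removed, clipping the outline — area = 211.03 mm²; (whole slice rotated 55° about Z — lengths, areas and connectivity unchanged). Overall, the cross-section is a single solid region. Net area = 211.03 mm².

211.03 mm²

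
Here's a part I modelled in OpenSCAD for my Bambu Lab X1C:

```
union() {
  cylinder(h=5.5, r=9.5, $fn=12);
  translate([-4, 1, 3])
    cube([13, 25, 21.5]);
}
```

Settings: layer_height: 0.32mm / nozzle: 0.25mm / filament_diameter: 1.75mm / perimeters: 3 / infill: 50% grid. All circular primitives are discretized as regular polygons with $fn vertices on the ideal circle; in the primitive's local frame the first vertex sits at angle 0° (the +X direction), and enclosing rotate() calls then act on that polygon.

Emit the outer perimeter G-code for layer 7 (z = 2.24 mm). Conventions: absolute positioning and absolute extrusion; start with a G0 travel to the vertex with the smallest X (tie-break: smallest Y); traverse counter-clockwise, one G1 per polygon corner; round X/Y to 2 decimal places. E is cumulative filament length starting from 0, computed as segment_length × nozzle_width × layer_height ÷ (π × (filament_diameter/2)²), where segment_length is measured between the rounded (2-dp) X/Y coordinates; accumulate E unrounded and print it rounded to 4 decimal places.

At z = 2.24 mm: the r=9.5 cylinder contributes a regular 12-gon of circumradius 9.5; the cube at (-4, 1) is absent (z outside [3, 24.5]); Taking the union: only the r=9.5 cylinder is present, so the union is just that shape — 1 connected region. The outline is a single polygon with 12 vertices. Extrusion per mm of travel: 0.25 × 0.32 / (π × 0.875²) = 0.033260. Accumulating E over each segment gives final E = 1.9630.

G0 X-9.50 Y0.00 Z2.24
G1 X-8.23 Y-4.75 E0.1635
G1 X-4.75 Y-8.23 E0.3272
G1 X0.00 Y-9.50 E0.4908
G1 X4.75 Y-8.23 E0.6543
G1 X8.23 Y-4.75 E0.8180
G1 X9.50 Y0.00 E0.9815
G1 X8.23 Y4.75 E1.1451
G1 X4.75 Y8.23 E1.3087
G1 X0.00 Y9.50 E1.4723
G1 X-4.75 Y8.23 E1.6358
G1 X-8.23 Y4.75 E1.7995
G1 X-9.50 Y0.00 E1.9630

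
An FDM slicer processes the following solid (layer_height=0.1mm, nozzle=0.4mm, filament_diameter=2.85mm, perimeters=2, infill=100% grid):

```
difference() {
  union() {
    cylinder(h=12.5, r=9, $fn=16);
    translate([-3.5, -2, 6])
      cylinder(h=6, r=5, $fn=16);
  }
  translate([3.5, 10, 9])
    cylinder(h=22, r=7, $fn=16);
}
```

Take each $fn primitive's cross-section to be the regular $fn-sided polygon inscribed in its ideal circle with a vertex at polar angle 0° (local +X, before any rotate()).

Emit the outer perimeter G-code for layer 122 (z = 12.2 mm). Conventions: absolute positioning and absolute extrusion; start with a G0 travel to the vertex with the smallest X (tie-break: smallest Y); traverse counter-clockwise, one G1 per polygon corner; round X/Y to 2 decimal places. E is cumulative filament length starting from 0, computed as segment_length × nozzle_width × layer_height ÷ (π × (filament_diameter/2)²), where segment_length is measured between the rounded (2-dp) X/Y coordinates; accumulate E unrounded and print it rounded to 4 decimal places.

G0 X-9.00 Y0.00 Z12.20
G1 X-8.31 Y-3.44 E0.0220
G1 X-6.36 Y-6.36 E0.0440
G1 X-3.44 Y-8.31 E0.0660
G1 X0.00 Y-9.00 E0.0880
G1 X3.44 Y-8.31 E0.1100
G1 X6.36 Y-6.36 E0.1320
G1 X8.31 Y-3.44 E0.1541
G1 X9.00 Y0.00 E0.1761
G1 X8.31 Y3.44 E0.1981
G1 X7.61 Y4.49 E0.2060
G1 X6.18 Y3.53 E0.2168
G1 X3.50 Y3.00 E0.2339
G1 X0.82 Y3.53 E0.2510
G1 X-1.45 Y5.05 E0.2682
G1 X-2.97 Y7.32 E0.2853
G1 X-3.18 Y8.37 E0.2920
G1 X-3.44 Y8.31 E0.2937
G1 X-6.36 Y6.36 E0.3157
G1 X-8.31 Y3.44 E0.3377
G1 X-9.00 Y0.00 E0.3597

At z = 12.2 mm: the r=9 cylinder gives a regular 16-gon of circumradius 9 (constant along its height); the cylinder at (-3.5, -2) is not intersected at this z (z outside [6, 12]); Taking the union: only the r=9 cylinder is present, so the union is just that shape — 1 connected region; the r=7 cylinder at (3.5, 10) gives a regular 16-gon of circumradius 7 (constant along its height); Taking the first minus the rest: starting from that combined region, the r=7 cylinder at (3.5, 10) partially overlaps it — only the 41.58 mm² overlap (of its 150.01 mm²) is removed, clipping the outline — 1 connected region. The outline is a single polygon with 20 vertices. Extrusion per mm of travel: 0.4 × 0.1 / (π × 1.425²) = 0.006270. Accumulating E over each segment gives final E = 0.3597.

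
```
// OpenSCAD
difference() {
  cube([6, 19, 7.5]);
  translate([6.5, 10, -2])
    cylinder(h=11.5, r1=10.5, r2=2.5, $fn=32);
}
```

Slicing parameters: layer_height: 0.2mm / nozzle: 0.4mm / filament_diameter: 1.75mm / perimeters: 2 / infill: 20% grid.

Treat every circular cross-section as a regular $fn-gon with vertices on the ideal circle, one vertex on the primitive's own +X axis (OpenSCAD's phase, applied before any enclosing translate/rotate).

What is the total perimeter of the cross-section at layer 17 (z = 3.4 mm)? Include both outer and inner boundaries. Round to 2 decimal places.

At z = 3.4 mm: the cube (footprint 6×19) is included at this height (perimeter 50.00 mm); the cone at (6.5, 10) contributes a regular 32-gon of circumradius 6.743 (interpolated between r1=10.5 and r2=2.5 at t=0.470) (perimeter = 2·32·6.743·sin(180°/32) = 42.30 mm); Taking the first minus the rest: starting from the 6×19 cube, the cone at (6.5, 10) partially overlaps it — only the 63.74 mm² overlap (of its 141.95 mm²) is removed, clipping the outline — boundary = 49.95 mm. Overall, the cross-section has 2 separate islands. Total boundary length (outer) = 49.95 mm.

49.95 mm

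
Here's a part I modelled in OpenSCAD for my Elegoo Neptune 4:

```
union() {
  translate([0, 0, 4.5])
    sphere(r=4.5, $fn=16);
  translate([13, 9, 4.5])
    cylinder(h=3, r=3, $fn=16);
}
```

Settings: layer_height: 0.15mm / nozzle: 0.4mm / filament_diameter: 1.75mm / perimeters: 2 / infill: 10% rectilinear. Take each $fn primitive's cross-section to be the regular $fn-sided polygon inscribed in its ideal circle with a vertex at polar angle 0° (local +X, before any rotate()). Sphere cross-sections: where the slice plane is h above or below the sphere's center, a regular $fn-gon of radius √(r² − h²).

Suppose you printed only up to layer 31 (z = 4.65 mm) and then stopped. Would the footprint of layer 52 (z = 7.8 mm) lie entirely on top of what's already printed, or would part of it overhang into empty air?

entirely on top

Compare the two slices. At z = 4.65: the sphere: section is a regular 16-gon, circumradius = √(r²−h²) = √(4.5²−0.15²) = 4.497 (area = (16/2)·4.497²·sin(360°/16) = 61.93 mm²); the cylinder at (13, 9): section is a regular 16-gon, circumradius r=3 (area = (16/2)·3.000²·sin(360°/16) = 27.55 mm²); Taking the union: the 2 present regions are separate (no shared area or edge), so areas and boundary lengths simply add and each stays a separate island — area = 89.48 mm². At z = 7.8: the sphere: section is a regular 16-gon, circumradius = √(r²−h²) = √(4.5²−3.3²) = 3.059 (area = (16/2)·3.059²·sin(360°/16) = 28.66 mm²); the cylinder at (13, 9) is absent (z outside [4.5, 7.5]); Taking the union: only the r=4.5 sphere is present, so the union is just that shape — area = 28.66 mm². Checking containment: the cross-section at z = 7.8 is a subset of the cross-section at z = 4.65.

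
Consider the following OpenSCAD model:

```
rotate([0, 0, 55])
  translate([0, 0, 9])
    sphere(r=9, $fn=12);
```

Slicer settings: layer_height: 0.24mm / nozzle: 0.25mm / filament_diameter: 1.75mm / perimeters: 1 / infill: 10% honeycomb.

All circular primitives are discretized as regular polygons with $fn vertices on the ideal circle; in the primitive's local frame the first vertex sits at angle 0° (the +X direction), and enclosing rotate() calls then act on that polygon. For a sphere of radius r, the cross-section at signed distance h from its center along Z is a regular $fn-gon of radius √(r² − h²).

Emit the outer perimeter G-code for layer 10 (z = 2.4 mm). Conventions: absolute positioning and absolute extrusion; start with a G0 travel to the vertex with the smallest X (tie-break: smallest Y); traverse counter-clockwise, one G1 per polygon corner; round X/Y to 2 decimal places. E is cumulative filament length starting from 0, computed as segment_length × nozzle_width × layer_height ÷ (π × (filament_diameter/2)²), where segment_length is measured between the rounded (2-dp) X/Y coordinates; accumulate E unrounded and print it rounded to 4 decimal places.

G0 X-6.10 Y0.53 Z2.40
G1 X-5.55 Y-2.59 E0.0790
G1 X-3.51 Y-5.01 E0.1580
G1 X-0.53 Y-6.10 E0.2371
G1 X2.59 Y-5.55 E0.3162
G1 X5.01 Y-3.51 E0.3951
G1 X6.10 Y-0.53 E0.4743
G1 X5.55 Y2.59 E0.5533
G1 X3.51 Y5.01 E0.6323
G1 X0.53 Y6.10 E0.7114
G1 X-2.59 Y5.55 E0.7904
G1 X-5.01 Y3.51 E0.8694
G1 X-6.10 Y0.53 E0.9485

At z = 2.4 mm: the r=9 sphere slices to a regular 12-gon of circumradius 6.119 (√(r²−h²) with h=6.6 from center); (whole slice rotated 55° about Z — lengths, areas and connectivity unchanged). The outline is a single polygon with 12 vertices. Extrusion per mm of travel: 0.25 × 0.24 / (π × 0.875²) = 0.024945. Accumulating E over each segment gives final E = 0.9485.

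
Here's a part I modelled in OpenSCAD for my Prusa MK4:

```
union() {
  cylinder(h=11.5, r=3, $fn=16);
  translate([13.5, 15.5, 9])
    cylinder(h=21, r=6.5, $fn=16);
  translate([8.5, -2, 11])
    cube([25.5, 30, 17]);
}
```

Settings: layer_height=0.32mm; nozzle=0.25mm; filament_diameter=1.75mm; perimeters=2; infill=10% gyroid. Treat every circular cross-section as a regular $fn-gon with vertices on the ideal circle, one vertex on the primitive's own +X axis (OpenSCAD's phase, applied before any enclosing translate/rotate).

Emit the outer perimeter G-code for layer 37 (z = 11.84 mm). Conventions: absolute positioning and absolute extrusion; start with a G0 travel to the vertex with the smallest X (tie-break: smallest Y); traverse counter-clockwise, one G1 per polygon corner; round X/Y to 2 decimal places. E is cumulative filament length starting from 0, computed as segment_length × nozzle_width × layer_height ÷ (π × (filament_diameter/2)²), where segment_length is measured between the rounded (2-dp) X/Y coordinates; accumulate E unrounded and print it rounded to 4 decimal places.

At z = 11.84 mm: the cylinder does not reach this height (z outside [0, 11.5]); the r=6.5 cylinder at (13.5, 15.5) gives a regular 16-gon of circumradius 6.5 (constant along its height); the cube at (8.5, -2) is present — its section is the full 25.5×30 rectangle; Combining (union): the regions partially overlap (shared area 121.60 mm²), so overlapping operands fuse into one piece — 1 connected region. The outline is a single polygon with 9 vertices. Extrusion per mm of travel: 0.25 × 0.32 / (π × 0.875²) = 0.033260. Accumulating E over each segment gives final E = 3.7156.

G0 X7.00 Y15.50 Z11.84
G1 X7.49 Y13.01 E0.0844
G1 X8.50 Y11.51 E0.1446
G1 X8.50 Y-2.00 E0.5939
G1 X34.00 Y-2.00 E1.4420
G1 X34.00 Y28.00 E2.4398
G1 X8.50 Y28.00 E3.2880
G1 X8.50 Y19.49 E3.5710
G1 X7.49 Y17.99 E3.6312
G1 X7.00 Y15.50 E3.7156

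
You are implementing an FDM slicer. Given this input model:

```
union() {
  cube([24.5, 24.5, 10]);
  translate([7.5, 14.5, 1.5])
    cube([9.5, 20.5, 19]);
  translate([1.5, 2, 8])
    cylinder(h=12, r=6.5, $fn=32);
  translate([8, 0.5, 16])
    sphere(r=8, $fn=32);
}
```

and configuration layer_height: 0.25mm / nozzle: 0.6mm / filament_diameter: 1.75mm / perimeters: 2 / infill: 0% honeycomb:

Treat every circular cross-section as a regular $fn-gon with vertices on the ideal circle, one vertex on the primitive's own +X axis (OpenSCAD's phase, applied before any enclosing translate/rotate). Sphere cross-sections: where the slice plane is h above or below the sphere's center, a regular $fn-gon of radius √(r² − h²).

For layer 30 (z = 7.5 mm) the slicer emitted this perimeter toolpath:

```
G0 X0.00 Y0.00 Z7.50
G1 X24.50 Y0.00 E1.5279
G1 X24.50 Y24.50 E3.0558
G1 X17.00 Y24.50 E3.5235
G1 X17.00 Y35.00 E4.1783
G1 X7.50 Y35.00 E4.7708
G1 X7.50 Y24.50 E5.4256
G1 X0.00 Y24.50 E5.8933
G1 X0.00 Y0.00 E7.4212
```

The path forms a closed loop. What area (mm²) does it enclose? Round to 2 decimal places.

Apply the shoelace formula to the sequence of (X, Y) vertices; enclosed area = 700.00 mm².

700.00 mm²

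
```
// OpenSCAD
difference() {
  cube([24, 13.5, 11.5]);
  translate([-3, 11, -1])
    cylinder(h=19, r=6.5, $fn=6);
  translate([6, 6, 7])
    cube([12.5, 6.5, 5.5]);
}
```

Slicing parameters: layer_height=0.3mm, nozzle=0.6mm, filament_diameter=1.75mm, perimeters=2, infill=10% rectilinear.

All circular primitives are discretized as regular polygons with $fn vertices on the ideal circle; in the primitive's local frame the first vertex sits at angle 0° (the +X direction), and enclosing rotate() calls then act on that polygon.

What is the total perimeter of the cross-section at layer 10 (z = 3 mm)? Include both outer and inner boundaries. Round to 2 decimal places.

74.45 mm

At z = 3 mm: the cube (footprint 24×13.5) is included at this height (perimeter 75.00 mm); the r=6.5 cylinder at (-3, 11) contributes a regular 6-gon of circumradius 6.5 (perimeter = 2·6·6.500·sin(180°/6) = 39.00 mm); the cube at (6, 6) does not reach this height (z outside [7, 12.5]); Subtracting the remaining from the first: starting from the 24×13.5 cube, the r=6.5 cylinder at (-3, 11) partially overlaps it — only the 17.50 mm² overlap (of its 109.77 mm²) is removed, clipping the outline — boundary = 74.45 mm. Overall, the cross-section is a single solid region. Total boundary length (outer) = 74.45 mm.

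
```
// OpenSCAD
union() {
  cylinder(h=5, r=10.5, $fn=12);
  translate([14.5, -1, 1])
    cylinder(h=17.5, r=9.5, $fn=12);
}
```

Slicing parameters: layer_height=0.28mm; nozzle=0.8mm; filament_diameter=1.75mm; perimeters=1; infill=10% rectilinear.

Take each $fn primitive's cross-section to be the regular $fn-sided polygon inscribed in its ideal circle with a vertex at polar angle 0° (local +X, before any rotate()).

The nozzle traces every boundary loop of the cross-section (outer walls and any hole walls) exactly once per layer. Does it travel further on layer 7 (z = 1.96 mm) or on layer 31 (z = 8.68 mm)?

Layer 7 (z = 1.96): the r=10.5 cylinder gives a regular 12-gon of circumradius 10.5 (constant along its height) (perimeter = 2·12·10.500·sin(180°/12) = 65.22 mm); the r=9.5 cylinder at (14.5, -1) contributes a regular 12-gon of circumradius 9.5 (perimeter = 2·12·9.500·sin(180°/12) = 59.01 mm); Merging all regions: the regions partially overlap (shared area 44.99 mm²), so the edge portions inside another operand are dropped and the merged outline is re-measured after clipping — boundary = 95.55 mm. So its perimeter = 95.55 mm. Layer 31 (z = 8.68): the cylinder is absent (z outside [0, 5]); the cylinder at (14.5, -1): section is a regular 12-gon, circumradius r=9.5 (perimeter = 2·12·9.500·sin(180°/12) = 59.01 mm); Taking the union: only the r=9.5 cylinder at (14.5, -1) is present, so the union is just that shape — boundary = 59.01 mm. So its perimeter = 59.01 mm. Layer 7 is larger (95.55 vs 59.01 mm).

layer 7 (z = 1.96 mm)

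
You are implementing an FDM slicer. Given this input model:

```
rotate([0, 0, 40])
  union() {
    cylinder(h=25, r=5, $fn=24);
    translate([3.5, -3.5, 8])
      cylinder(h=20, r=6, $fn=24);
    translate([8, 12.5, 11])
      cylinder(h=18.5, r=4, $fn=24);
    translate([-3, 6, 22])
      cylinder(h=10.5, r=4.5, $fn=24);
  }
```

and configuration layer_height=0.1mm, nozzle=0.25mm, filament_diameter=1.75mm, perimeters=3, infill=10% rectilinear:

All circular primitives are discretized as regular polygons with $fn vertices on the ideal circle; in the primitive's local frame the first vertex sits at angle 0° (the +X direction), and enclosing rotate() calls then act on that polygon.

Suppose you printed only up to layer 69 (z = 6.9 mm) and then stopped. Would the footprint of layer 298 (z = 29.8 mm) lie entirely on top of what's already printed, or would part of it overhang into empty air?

Compare the two slices. At z = 6.9: the r=5 cylinder contributes a regular 24-gon of circumradius 5 (area = (24/2)·5.000²·sin(360°/24) = 77.65 mm²); the cylinder at (3.5, -3.5) is not intersected at this z (z outside [8, 28]); the cylinder at (8, 12.5) does not reach this height (z outside [11, 29.5]); the cylinder at (-3, 6) does not reach this height (z outside [22, 32.5]); Merging all regions: only the r=5 cylinder is present, so the union is just that shape — area = 77.65 mm²; (rotated 40° about Z; rotation is an isometry so areas/perimeters/island counts are preserved). At z = 29.8: the cylinder does not reach this height (z outside [0, 25]); the cylinder at (3.5, -3.5) does not reach this height (z outside [8, 28]); the cylinder at (8, 12.5) is absent (z outside [11, 29.5]); the cylinder at (-3, 6): section is a regular 24-gon, circumradius r=4.5 (area = (24/2)·4.500²·sin(360°/24) = 62.89 mm²); Merging all regions: only the r=4.5 cylinder at (-3, 6) is present, so the union is just that shape — area = 62.89 mm²; (rotated 40° about Z; rotation is an isometry so areas/perimeters/island counts are preserved). Checking containment: at z = 29.8 the cross-section extends beyond the z = 6.9 cross-section by about 50.38 mm².

part overhangs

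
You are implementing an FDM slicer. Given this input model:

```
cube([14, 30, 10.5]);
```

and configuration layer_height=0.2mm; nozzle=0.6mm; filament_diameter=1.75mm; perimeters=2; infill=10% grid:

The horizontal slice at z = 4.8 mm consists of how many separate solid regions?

1

At z = 4.8 mm: the cube (footprint 14×30) is included at this height. The result has 1 disconnected region.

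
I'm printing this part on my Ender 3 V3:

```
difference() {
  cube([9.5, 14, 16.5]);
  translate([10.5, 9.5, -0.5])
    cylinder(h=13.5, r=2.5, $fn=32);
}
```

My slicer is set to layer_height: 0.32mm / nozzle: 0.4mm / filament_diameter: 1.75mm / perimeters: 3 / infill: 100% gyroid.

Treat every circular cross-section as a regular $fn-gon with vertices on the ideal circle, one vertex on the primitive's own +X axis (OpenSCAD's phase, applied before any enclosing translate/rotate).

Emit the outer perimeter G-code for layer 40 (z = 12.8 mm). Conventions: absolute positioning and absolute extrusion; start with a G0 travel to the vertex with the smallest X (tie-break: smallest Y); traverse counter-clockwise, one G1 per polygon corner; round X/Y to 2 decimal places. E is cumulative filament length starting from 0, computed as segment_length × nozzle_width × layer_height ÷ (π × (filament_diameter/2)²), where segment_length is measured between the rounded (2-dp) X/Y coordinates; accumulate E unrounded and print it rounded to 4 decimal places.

At z = 12.8 mm: the cube (footprint 9.5×14) is included at this height; the r=2.5 cylinder at (10.5, 9.5) contributes a regular 32-gon of circumradius 2.5; Taking the first minus the rest: starting from the 9.5×14 cube, the r=2.5 cylinder at (10.5, 9.5) partially overlaps it — only the 4.91 mm² overlap (of its 19.51 mm²) is removed, clipping the outline — 1 connected region. The outline is a single polygon with 17 vertices. Extrusion per mm of travel: 0.4 × 0.32 / (π × 0.875²) = 0.053216. Accumulating E over each segment gives final E = 2.5655.

G0 X0.00 Y0.00 Z12.80
G1 X9.50 Y0.00 E0.5056
G1 X9.50 Y7.21 E0.8892
G1 X9.11 Y7.42 E0.9128
G1 X8.73 Y7.73 E0.9389
G1 X8.42 Y8.11 E0.9650
G1 X8.19 Y8.54 E0.9910
G1 X8.05 Y9.01 E1.0171
G1 X8.00 Y9.50 E1.0433
G1 X8.05 Y9.99 E1.0695
G1 X8.19 Y10.46 E1.0956
G1 X8.42 Y10.89 E1.1215
G1 X8.73 Y11.27 E1.1476
G1 X9.11 Y11.58 E1.1737
G1 X9.50 Y11.79 E1.1973
G1 X9.50 Y14.00 E1.3149
G1 X0.00 Y14.00 E1.8205
G1 X0.00 Y0.00 E2.5655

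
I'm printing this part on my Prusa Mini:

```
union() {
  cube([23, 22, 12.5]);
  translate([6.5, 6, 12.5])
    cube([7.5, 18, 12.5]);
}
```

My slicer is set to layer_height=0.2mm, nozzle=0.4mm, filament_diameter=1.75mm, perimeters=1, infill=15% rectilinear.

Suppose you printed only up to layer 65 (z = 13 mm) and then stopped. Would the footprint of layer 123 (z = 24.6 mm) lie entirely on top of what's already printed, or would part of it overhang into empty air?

Compare the two slices. At z = 13: the cube is absent (z outside [0, 12.5]); the cube at (6.5, 6) (footprint 7.5×18) is included at this height (area 135.00 mm²); Taking the union: only the 7.5×18 cube at (6.5, 6) is present, so the union is just that shape — area = 135.00 mm². At z = 24.6: the cube is not intersected at this z (z outside [0, 12.5]); the 7.5×18 cube at (6.5, 6) contributes its full rectangle (area 135.00 mm²); Taking the union: only the 7.5×18 cube at (6.5, 6) is present, so the union is just that shape — area = 135.00 mm². Checking containment: the cross-section at z = 24.6 is a subset of the cross-section at z = 13.

entirely on top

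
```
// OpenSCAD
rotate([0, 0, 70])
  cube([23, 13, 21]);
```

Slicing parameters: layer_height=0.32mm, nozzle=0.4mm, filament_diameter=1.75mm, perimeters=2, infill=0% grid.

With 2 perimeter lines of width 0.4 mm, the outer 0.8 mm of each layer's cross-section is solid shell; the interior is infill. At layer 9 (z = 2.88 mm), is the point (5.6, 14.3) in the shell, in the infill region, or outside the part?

outside

At z = 2.88 mm: the cube is present — its section is the full 23×13 rectangle; (whole slice rotated 70° about Z — lengths, areas and connectivity unchanged). Overall, the cross-section is a single solid region. Undo the 70° rotation: the query point maps to (15.353, -0.371) in the un-rotated model frame. The nearest boundary edge runs (0.00, 0.00)→(23.00, 0.00); distance from the point to it = 0.37 mm. The point is not inside any of the regions above, so it lies outside the cross-section (0.37 mm from the nearest boundary).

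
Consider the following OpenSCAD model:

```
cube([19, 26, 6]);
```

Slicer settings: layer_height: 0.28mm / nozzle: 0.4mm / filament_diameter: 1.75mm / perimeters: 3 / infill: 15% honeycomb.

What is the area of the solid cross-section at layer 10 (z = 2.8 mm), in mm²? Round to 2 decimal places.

494.00 mm²

At z = 2.8 mm: the 19×26 cube contributes its full rectangle (area 494.00 mm²). Overall, the cross-section is a single solid region. Net area = 494.00 mm².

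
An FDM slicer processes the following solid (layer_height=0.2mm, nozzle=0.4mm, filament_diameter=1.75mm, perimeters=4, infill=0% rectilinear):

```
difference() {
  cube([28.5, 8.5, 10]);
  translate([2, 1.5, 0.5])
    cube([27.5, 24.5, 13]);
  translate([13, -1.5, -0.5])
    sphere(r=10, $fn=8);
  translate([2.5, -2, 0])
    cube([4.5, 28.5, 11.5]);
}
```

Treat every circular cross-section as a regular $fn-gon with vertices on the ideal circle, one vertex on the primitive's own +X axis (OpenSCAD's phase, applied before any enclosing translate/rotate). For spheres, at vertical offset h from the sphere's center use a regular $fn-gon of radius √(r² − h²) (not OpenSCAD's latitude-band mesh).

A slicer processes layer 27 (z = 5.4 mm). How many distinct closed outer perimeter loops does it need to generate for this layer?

2

At z = 5.4 mm: the cube (footprint 28.5×8.5) is included at this height; the 27.5×24.5 cube at (2, 1.5) contributes its full rectangle; the sphere at (13, -1.5): section is a regular 8-gon, circumradius = √(r²−h²) = √(10²−5.9²) = 8.074; the cube at (2.5, -2) (footprint 4.5×28.5) is included at this height; Taking the first minus the rest: starting from the 28.5×8.5 cube, the 27.5×24.5 cube at (2, 1.5) partially overlaps it — only the 185.50 mm² overlap (of its 673.75 mm²) is removed, clipping the outline; the r=10 sphere at (13, -1.5) partially overlaps it — only the 21.43 mm² overlap (of its 184.39 mm²) is removed, clipping the outline; the 4.5×28.5 cube at (2.5, -2) partially overlaps it — only the 5.04 mm² overlap (of its 128.25 mm²) is removed, clipping the outline — 2 connected regions. The result has 2 disconnected regions.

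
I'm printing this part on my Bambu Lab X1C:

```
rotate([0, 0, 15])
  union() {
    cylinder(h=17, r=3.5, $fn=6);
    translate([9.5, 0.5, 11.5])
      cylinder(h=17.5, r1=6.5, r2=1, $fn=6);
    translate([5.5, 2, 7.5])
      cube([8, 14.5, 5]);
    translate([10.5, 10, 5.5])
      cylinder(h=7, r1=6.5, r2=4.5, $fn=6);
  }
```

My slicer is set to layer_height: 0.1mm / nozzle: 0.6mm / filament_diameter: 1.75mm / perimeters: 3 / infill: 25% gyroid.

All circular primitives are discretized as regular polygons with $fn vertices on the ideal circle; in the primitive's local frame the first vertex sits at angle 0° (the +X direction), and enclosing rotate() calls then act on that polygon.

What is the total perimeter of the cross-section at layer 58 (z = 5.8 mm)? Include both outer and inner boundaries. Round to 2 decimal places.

At z = 5.8 mm: the r=3.5 cylinder gives a regular 6-gon of circumradius 3.5 (constant along its height) (perimeter = 2·6·3.500·sin(180°/6) = 21.00 mm); the cone at (9.5, 0.5) is absent (z outside [11.5, 29]); the cube at (5.5, 2) is not intersected at this z (z outside [7.5, 12.5]); the cone at (10.5, 10) (r1=6.5→r2=4.5) has section circumradius 6.414 here — a regular 6-gon (perimeter = 2·6·6.414·sin(180°/6) = 38.49 mm); Combining (union): the 2 present regions are separate (no shared area or edge), so areas and boundary lengths simply add and each stays a separate island — boundary = 59.49 mm; (whole slice rotated 15° about Z — lengths, areas and connectivity unchanged). Overall, the cross-section has 2 separate islands. Total boundary length (outer) = 59.49 mm.

59.49 mm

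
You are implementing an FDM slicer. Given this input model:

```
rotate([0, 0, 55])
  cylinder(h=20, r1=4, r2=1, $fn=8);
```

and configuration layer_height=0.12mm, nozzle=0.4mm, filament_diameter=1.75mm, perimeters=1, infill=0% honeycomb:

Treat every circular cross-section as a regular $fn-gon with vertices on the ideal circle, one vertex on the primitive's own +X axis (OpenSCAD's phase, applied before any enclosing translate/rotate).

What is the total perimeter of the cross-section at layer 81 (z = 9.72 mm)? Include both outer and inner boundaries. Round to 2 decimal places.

At z = 9.72 mm: the cone contributes a regular 8-gon of circumradius 2.542 (interpolated between r1=4 and r2=1 at t=0.486) (perimeter = 2·8·2.542·sin(180°/8) = 15.56 mm); (rotated 55° about Z; rotation is an isometry so areas/perimeters/island counts are preserved). Overall, the cross-section is a single solid region. Total boundary length (outer) = 15.56 mm.

15.56 mm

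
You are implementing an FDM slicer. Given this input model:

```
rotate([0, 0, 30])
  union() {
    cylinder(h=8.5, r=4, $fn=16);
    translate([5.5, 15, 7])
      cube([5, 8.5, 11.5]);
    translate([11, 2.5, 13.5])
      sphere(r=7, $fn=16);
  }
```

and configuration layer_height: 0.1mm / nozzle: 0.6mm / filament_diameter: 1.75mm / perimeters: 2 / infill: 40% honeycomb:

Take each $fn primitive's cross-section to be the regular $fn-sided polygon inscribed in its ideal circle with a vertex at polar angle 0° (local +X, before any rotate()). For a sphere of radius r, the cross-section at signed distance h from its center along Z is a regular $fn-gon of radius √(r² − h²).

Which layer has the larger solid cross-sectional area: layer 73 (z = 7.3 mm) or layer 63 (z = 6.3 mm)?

layer 73 (z = 7.3 mm)

Layer 73 (z = 7.3): the r=4 cylinder gives a regular 16-gon of circumradius 4 (constant along its height) (area = (16/2)·4.000²·sin(360°/16) = 48.98 mm²); the cube at (5.5, 15) is present — its section is the full 5×8.5 rectangle (area 42.50 mm²); the r=7 sphere at (11, 2.5) contributes a regular 16-gon of circumradius √(7²−6.2²) = 3.250 (area = (16/2)·3.250²·sin(360°/16) = 32.33 mm²); Combining (union): the 3 present regions are separate (no shared area or edge), so areas and boundary lengths simply add and each stays a separate island — area = 123.81 mm²; (whole slice rotated 30° about Z — lengths, areas and connectivity unchanged). So its area = 123.81 mm². Layer 63 (z = 6.3): the r=4 cylinder contributes a regular 16-gon of circumradius 4 (area = (16/2)·4.000²·sin(360°/16) = 48.98 mm²); the cube at (5.5, 15) is absent (z outside [7, 18.5]); the sphere at (11, 2.5) is not intersected at this z (|z−center|=7.200 > r=7); Taking the union: only the r=4 cylinder is present, so the union is just that shape — area = 48.98 mm²; (whole slice rotated 30° about Z — lengths, areas and connectivity unchanged). So its area = 48.98 mm². Layer 73 is larger (123.81 vs 48.98 mm²).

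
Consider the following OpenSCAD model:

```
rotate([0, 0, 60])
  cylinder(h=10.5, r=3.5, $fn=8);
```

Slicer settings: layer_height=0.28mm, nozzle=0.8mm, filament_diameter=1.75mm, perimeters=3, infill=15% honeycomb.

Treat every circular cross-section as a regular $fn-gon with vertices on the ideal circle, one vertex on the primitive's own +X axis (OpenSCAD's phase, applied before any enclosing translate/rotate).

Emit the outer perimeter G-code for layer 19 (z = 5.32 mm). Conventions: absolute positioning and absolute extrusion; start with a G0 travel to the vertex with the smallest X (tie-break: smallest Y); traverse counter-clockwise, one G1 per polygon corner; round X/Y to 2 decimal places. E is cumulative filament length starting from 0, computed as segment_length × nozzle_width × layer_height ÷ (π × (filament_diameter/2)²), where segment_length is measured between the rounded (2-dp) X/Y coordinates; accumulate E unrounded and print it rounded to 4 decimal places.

At z = 5.32 mm: the r=3.5 cylinder contributes a regular 8-gon of circumradius 3.5; (rotated 60° about Z; rotation is an isometry so areas/perimeters/island counts are preserved). The outline is a single polygon with 8 vertices. Extrusion per mm of travel: 0.8 × 0.28 / (π × 0.875²) = 0.093128. Accumulating E over each segment gives final E = 1.9956.

G0 X-3.38 Y-0.91 Z5.32
G1 X-1.75 Y-3.03 E0.2490
G1 X0.91 Y-3.38 E0.4989
G1 X3.03 Y-1.75 E0.7479
G1 X3.38 Y0.91 E0.9978
G1 X1.75 Y3.03 E1.2468
G1 X-0.91 Y3.38 E1.4967
G1 X-3.03 Y1.75 E1.7457
G1 X-3.38 Y-0.91 E1.9956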